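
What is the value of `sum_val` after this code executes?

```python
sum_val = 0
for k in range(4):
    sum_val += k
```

Let's trace through this code step by step.

Initialize: sum_val = 0
Entering loop: for k in range(4):

After execution: sum_val = 6
6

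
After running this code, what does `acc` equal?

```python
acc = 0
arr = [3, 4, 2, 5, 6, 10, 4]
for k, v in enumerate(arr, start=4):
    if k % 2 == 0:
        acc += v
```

Let's trace through this code step by step.

Initialize: acc = 0
Initialize: arr = [3, 4, 2, 5, 6, 10, 4]
Entering loop: for k, v in enumerate(arr, start=4):

After execution: acc = 15
15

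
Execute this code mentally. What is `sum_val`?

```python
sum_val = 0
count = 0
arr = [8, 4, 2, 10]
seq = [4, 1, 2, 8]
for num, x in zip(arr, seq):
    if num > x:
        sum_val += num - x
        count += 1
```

Let's trace through this code step by step.

Initialize: sum_val = 0
Initialize: count = 0
Initialize: arr = [8, 4, 2, 10]
Initialize: seq = [4, 1, 2, 8]
Entering loop: for num, x in zip(arr, seq):

After execution: sum_val = 9
9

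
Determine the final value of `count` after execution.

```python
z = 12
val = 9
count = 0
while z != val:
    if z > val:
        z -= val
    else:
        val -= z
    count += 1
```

Let's trace through this code step by step.

Initialize: z = 12
Initialize: val = 9
Initialize: count = 0
Entering loop: while z != val:

After execution: count = 3
3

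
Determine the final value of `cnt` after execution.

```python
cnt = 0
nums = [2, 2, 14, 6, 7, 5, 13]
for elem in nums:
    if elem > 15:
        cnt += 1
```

Let's trace through this code step by step.

Initialize: cnt = 0
Initialize: nums = [2, 2, 14, 6, 7, 5, 13]
Entering loop: for elem in nums:

After execution: cnt = 0
0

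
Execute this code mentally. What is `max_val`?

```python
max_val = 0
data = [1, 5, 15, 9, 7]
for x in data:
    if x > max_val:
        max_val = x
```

Let's trace through this code step by step.

Initialize: max_val = 0
Initialize: data = [1, 5, 15, 9, 7]
Entering loop: for x in data:

After execution: max_val = 15
15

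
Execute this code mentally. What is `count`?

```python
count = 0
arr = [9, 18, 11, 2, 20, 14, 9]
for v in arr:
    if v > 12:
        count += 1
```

Let's trace through this code step by step.

Initialize: count = 0
Initialize: arr = [9, 18, 11, 2, 20, 14, 9]
Entering loop: for v in arr:

After execution: count = 3
3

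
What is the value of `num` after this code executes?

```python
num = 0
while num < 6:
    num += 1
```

Let's trace through this code step by step.

Initialize: num = 0
Entering loop: while num < 6:

After execution: num = 6
6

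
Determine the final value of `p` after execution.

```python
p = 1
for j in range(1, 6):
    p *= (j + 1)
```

Let's trace through this code step by step.

Initialize: p = 1
Entering loop: for j in range(1, 6):

After execution: p = 720
720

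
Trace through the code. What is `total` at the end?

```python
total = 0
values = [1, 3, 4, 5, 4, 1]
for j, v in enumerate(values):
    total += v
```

Let's trace through this code step by step.

Initialize: total = 0
Initialize: values = [1, 3, 4, 5, 4, 1]
Entering loop: for j, v in enumerate(values):

After execution: total = 18
18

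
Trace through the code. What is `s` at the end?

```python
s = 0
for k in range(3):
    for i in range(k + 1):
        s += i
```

Let's trace through this code step by step.

Initialize: s = 0
Entering loop: for k in range(3):

After execution: s = 4
4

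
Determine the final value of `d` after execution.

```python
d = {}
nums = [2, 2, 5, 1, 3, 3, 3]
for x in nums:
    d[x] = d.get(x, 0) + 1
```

Let's trace through this code step by step.

Initialize: d = {}
Initialize: nums = [2, 2, 5, 1, 3, 3, 3]
Entering loop: for x in nums:

After execution: d = {2: 2, 5: 1, 1: 1, 3: 3}
{2: 2, 5: 1, 1: 1, 3: 3}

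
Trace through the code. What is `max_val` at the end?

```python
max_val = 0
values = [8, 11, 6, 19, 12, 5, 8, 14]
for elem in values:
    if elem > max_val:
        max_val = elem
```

Let's trace through this code step by step.

Initialize: max_val = 0
Initialize: values = [8, 11, 6, 19, 12, 5, 8, 14]
Entering loop: for elem in values:

After execution: max_val = 19
19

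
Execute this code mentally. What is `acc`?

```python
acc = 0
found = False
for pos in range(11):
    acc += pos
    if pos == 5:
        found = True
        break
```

Let's trace through this code step by step.

Initialize: acc = 0
Initialize: found = False
Entering loop: for pos in range(11):

After execution: acc = 15
15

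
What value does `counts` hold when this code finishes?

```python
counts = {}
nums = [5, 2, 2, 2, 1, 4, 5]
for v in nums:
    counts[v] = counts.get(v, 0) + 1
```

Let's trace through this code step by step.

Initialize: counts = {}
Initialize: nums = [5, 2, 2, 2, 1, 4, 5]
Entering loop: for v in nums:

After execution: counts = {5: 2, 2: 3, 1: 1, 4: 1}
{5: 2, 2: 3, 1: 1, 4: 1}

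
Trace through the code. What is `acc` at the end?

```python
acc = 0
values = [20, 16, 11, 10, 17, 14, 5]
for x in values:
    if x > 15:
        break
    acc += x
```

Let's trace through this code step by step.

Initialize: acc = 0
Initialize: values = [20, 16, 11, 10, 17, 14, 5]
Entering loop: for x in values:

After execution: acc = 0
0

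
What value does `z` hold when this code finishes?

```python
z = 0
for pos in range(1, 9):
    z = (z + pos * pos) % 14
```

Let's trace through this code step by step.

Initialize: z = 0
Entering loop: for pos in range(1, 9):

After execution: z = 8
8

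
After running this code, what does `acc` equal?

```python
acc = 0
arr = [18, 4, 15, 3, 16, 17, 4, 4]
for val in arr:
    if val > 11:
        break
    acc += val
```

Let's trace through this code step by step.

Initialize: acc = 0
Initialize: arr = [18, 4, 15, 3, 16, 17, 4, 4]
Entering loop: for val in arr:

After execution: acc = 0
0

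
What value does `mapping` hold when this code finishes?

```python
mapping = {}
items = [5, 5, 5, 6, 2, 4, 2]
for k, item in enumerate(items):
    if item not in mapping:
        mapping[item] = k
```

Let's trace through this code step by step.

Initialize: mapping = {}
Initialize: items = [5, 5, 5, 6, 2, 4, 2]
Entering loop: for k, item in enumerate(items):

After execution: mapping = {5: 0, 6: 3, 2: 4, 4: 5}
{5: 0, 6: 3, 2: 4, 4: 5}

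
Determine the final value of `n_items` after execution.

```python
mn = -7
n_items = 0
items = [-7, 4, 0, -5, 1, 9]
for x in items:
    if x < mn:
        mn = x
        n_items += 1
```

Let's trace through this code step by step.

Initialize: mn = -7
Initialize: n_items = 0
Initialize: items = [-7, 4, 0, -5, 1, 9]
Entering loop: for x in items:

After execution: n_items = 0
0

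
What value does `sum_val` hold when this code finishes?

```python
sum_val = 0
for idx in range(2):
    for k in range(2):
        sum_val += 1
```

Let's trace through this code step by step.

Initialize: sum_val = 0
Entering loop: for idx in range(2):

After execution: sum_val = 4
4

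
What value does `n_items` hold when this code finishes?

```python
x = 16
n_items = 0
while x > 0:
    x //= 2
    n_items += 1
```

Let's trace through this code step by step.

Initialize: x = 16
Initialize: n_items = 0
Entering loop: while x > 0:

After execution: n_items = 5
5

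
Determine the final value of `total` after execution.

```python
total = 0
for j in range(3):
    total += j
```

Let's trace through this code step by step.

Initialize: total = 0
Entering loop: for j in range(3):

After execution: total = 3
3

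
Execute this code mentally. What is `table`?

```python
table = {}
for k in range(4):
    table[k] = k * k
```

Let's trace through this code step by step.

Initialize: table = {}
Entering loop: for k in range(4):

After execution: table = {0: 0, 1: 1, 2: 4, 3: 9}
{0: 0, 1: 1, 2: 4, 3: 9}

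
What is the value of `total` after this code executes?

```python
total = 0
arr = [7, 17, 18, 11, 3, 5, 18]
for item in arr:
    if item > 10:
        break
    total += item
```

Let's trace through this code step by step.

Initialize: total = 0
Initialize: arr = [7, 17, 18, 11, 3, 5, 18]
Entering loop: for item in arr:

After execution: total = 7
7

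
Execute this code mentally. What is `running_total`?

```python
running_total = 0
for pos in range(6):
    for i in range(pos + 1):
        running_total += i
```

Let's trace through this code step by step.

Initialize: running_total = 0
Entering loop: for pos in range(6):

After execution: running_total = 35
35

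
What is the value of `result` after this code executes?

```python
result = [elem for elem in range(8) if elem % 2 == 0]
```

Let's trace through this code step by step.

Initialize: result = [elem for elem in range(8) if elem % 2 == 0]

After execution: result = [0, 2, 4, 6]
[0, 2, 4, 6]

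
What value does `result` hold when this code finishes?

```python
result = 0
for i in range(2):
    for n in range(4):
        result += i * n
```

Let's trace through this code step by step.

Initialize: result = 0
Entering loop: for i in range(2):

After execution: result = 6
6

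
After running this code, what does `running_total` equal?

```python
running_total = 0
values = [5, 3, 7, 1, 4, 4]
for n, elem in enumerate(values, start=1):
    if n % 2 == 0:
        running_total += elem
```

Let's trace through this code step by step.

Initialize: running_total = 0
Initialize: values = [5, 3, 7, 1, 4, 4]
Entering loop: for n, elem in enumerate(values, start=1):

After execution: running_total = 8
8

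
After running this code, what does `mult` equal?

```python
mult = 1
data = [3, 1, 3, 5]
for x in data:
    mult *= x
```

Let's trace through this code step by step.

Initialize: mult = 1
Initialize: data = [3, 1, 3, 5]
Entering loop: for x in data:

After execution: mult = 45
45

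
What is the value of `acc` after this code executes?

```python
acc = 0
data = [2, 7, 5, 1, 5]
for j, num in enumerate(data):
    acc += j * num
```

Let's trace through this code step by step.

Initialize: acc = 0
Initialize: data = [2, 7, 5, 1, 5]
Entering loop: for j, num in enumerate(data):

After execution: acc = 40
40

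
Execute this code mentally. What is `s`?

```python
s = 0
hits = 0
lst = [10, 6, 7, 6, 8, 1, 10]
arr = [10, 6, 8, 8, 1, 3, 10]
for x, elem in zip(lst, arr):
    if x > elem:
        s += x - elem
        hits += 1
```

Let's trace through this code step by step.

Initialize: s = 0
Initialize: hits = 0
Initialize: lst = [10, 6, 7, 6, 8, 1, 10]
Initialize: arr = [10, 6, 8, 8, 1, 3, 10]
Entering loop: for x, elem in zip(lst, arr):

After execution: s = 7
7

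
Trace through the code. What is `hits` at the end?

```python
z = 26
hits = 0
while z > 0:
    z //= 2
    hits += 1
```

Let's trace through this code step by step.

Initialize: z = 26
Initialize: hits = 0
Entering loop: while z > 0:

After execution: hits = 5
5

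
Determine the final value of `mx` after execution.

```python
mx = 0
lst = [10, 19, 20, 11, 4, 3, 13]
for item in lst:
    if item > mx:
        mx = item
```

Let's trace through this code step by step.

Initialize: mx = 0
Initialize: lst = [10, 19, 20, 11, 4, 3, 13]
Entering loop: for item in lst:

After execution: mx = 20
20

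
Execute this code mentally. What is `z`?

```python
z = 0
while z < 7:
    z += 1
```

Let's trace through this code step by step.

Initialize: z = 0
Entering loop: while z < 7:

After execution: z = 7
7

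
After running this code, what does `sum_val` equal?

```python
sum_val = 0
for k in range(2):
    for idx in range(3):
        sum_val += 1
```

Let's trace through this code step by step.

Initialize: sum_val = 0
Entering loop: for k in range(2):

After execution: sum_val = 6
6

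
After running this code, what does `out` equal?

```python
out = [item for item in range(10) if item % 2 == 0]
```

Let's trace through this code step by step.

Initialize: out = [item for item in range(10) if item % 2 == 0]

After execution: out = [0, 2, 4, 6, 8]
[0, 2, 4, 6, 8]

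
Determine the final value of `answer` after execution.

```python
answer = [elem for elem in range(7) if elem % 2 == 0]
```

Let's trace through this code step by step.

Initialize: answer = [elem for elem in range(7) if elem % 2 == 0]

After execution: answer = [0, 2, 4, 6]
[0, 2, 4, 6]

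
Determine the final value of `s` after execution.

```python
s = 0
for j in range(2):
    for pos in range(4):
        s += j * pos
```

Let's trace through this code step by step.

Initialize: s = 0
Entering loop: for j in range(2):

After execution: s = 6
6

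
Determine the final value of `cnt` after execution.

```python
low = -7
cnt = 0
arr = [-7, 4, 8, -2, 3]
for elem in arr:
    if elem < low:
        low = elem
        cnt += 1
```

Let's trace through this code step by step.

Initialize: low = -7
Initialize: cnt = 0
Initialize: arr = [-7, 4, 8, -2, 3]
Entering loop: for elem in arr:

After execution: cnt = 0
0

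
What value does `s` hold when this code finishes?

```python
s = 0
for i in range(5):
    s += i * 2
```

Let's trace through this code step by step.

Initialize: s = 0
Entering loop: for i in range(5):

After execution: s = 20
20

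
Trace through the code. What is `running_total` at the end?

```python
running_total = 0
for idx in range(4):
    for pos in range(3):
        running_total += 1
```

Let's trace through this code step by step.

Initialize: running_total = 0
Entering loop: for idx in range(4):

After execution: running_total = 12
12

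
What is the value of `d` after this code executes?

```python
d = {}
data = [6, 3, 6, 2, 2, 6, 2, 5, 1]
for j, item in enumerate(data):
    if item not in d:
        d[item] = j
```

Let's trace through this code step by step.

Initialize: d = {}
Initialize: data = [6, 3, 6, 2, 2, 6, 2, 5, 1]
Entering loop: for j, item in enumerate(data):

After execution: d = {6: 0, 3: 1, 2: 3, 5: 7, 1: 8}
{6: 0, 3: 1, 2: 3, 5: 7, 1: 8}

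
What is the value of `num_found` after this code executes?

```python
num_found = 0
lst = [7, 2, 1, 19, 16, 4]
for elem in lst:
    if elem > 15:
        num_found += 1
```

Let's trace through this code step by step.

Initialize: num_found = 0
Initialize: lst = [7, 2, 1, 19, 16, 4]
Entering loop: for elem in lst:

After execution: num_found = 2
2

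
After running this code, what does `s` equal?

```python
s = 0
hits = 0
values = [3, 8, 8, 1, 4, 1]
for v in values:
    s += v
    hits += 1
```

Let's trace through this code step by step.

Initialize: s = 0
Initialize: hits = 0
Initialize: values = [3, 8, 8, 1, 4, 1]
Entering loop: for v in values:

After execution: s = 25
25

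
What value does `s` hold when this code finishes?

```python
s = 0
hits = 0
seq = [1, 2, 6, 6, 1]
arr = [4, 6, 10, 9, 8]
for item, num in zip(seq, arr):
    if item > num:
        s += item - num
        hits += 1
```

Let's trace through this code step by step.

Initialize: s = 0
Initialize: hits = 0
Initialize: seq = [1, 2, 6, 6, 1]
Initialize: arr = [4, 6, 10, 9, 8]
Entering loop: for item, num in zip(seq, arr):

After execution: s = 0
0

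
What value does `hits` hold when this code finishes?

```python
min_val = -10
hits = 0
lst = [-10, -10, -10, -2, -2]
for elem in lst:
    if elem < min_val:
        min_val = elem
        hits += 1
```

Let's trace through this code step by step.

Initialize: min_val = -10
Initialize: hits = 0
Initialize: lst = [-10, -10, -10, -2, -2]
Entering loop: for elem in lst:

After execution: hits = 0
0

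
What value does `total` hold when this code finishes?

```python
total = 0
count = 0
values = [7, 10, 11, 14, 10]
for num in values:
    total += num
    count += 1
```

Let's trace through this code step by step.

Initialize: total = 0
Initialize: count = 0
Initialize: values = [7, 10, 11, 14, 10]
Entering loop: for num in values:

After execution: total = 52
52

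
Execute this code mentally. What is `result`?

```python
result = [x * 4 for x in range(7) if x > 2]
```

Let's trace through this code step by step.

Initialize: result = [x * 4 for x in range(7) if x > 2]

After execution: result = [12, 16, 20, 24]
[12, 16, 20, 24]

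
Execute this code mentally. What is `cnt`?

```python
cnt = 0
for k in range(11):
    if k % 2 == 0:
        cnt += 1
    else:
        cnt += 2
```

Let's trace through this code step by step.

Initialize: cnt = 0
Entering loop: for k in range(11):

After execution: cnt = 16
16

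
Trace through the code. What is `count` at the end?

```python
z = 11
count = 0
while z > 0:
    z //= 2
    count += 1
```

Let's trace through this code step by step.

Initialize: z = 11
Initialize: count = 0
Entering loop: while z > 0:

After execution: count = 4
4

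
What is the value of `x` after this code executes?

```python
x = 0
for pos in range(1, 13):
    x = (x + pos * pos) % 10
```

Let's trace through this code step by step.

Initialize: x = 0
Entering loop: for pos in range(1, 13):

After execution: x = 0
0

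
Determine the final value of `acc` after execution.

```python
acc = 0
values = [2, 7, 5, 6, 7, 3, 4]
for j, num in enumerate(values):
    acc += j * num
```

Let's trace through this code step by step.

Initialize: acc = 0
Initialize: values = [2, 7, 5, 6, 7, 3, 4]
Entering loop: for j, num in enumerate(values):

After execution: acc = 102
102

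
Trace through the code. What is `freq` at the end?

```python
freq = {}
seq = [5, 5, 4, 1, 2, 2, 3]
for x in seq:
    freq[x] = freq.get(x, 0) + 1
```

Let's trace through this code step by step.

Initialize: freq = {}
Initialize: seq = [5, 5, 4, 1, 2, 2, 3]
Entering loop: for x in seq:

After execution: freq = {5: 2, 4: 1, 1: 1, 2: 2, 3: 1}
{5: 2, 4: 1, 1: 1, 2: 2, 3: 1}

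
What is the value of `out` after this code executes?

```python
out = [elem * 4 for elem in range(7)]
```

Let's trace through this code step by step.

Initialize: out = [elem * 4 for elem in range(7)]

After execution: out = [0, 4, 8, 12, 16, 20, 24]
[0, 4, 8, 12, 16, 20, 24]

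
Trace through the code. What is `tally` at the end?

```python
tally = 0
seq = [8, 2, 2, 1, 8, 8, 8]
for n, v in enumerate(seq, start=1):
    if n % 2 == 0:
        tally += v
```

Let's trace through this code step by step.

Initialize: tally = 0
Initialize: seq = [8, 2, 2, 1, 8, 8, 8]
Entering loop: for n, v in enumerate(seq, start=1):

After execution: tally = 11
11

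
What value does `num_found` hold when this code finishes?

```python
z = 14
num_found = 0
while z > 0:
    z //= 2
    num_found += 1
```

Let's trace through this code step by step.

Initialize: z = 14
Initialize: num_found = 0
Entering loop: while z > 0:

After execution: num_found = 4
4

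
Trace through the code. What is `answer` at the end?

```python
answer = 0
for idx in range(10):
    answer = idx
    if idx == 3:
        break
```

Let's trace through this code step by step.

Initialize: answer = 0
Entering loop: for idx in range(10):

After execution: answer = 3
3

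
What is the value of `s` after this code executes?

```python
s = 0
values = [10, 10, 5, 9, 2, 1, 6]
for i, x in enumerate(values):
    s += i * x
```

Let's trace through this code step by step.

Initialize: s = 0
Initialize: values = [10, 10, 5, 9, 2, 1, 6]
Entering loop: for i, x in enumerate(values):

After execution: s = 96
96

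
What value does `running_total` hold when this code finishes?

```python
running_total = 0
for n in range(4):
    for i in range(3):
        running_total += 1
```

Let's trace through this code step by step.

Initialize: running_total = 0
Entering loop: for n in range(4):

After execution: running_total = 12
12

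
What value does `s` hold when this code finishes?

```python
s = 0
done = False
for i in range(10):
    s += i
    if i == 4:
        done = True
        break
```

Let's trace through this code step by step.

Initialize: s = 0
Initialize: done = False
Entering loop: for i in range(10):

After execution: s = 10
10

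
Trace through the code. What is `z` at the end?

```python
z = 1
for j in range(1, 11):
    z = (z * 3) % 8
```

Let's trace through this code step by step.

Initialize: z = 1
Entering loop: for j in range(1, 11):

After execution: z = 1
1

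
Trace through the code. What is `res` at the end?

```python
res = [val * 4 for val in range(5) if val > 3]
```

Let's trace through this code step by step.

Initialize: res = [val * 4 for val in range(5) if val > 3]

After execution: res = [16]
[16]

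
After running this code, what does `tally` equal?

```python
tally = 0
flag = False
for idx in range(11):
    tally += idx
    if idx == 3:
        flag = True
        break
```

Let's trace through this code step by step.

Initialize: tally = 0
Initialize: flag = False
Entering loop: for idx in range(11):

After execution: tally = 6
6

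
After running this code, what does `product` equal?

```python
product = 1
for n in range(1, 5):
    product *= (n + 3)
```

Let's trace through this code step by step.

Initialize: product = 1
Entering loop: for n in range(1, 5):

After execution: product = 840
840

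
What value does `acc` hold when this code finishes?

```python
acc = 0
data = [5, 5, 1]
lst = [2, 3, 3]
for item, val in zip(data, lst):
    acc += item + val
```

Let's trace through this code step by step.

Initialize: acc = 0
Initialize: data = [5, 5, 1]
Initialize: lst = [2, 3, 3]
Entering loop: for item, val in zip(data, lst):

After execution: acc = 19
19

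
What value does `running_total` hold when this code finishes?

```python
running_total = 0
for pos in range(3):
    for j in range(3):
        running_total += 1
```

Let's trace through this code step by step.

Initialize: running_total = 0
Entering loop: for pos in range(3):

After execution: running_total = 9
9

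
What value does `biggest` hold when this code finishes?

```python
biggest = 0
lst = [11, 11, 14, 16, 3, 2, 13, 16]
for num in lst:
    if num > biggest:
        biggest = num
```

Let's trace through this code step by step.

Initialize: biggest = 0
Initialize: lst = [11, 11, 14, 16, 3, 2, 13, 16]
Entering loop: for num in lst:

After execution: biggest = 16
16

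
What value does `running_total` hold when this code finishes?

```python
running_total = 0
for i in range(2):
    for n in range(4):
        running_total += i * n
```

Let's trace through this code step by step.

Initialize: running_total = 0
Entering loop: for i in range(2):

After execution: running_total = 6
6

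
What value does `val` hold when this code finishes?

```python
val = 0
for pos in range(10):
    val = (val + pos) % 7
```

Let's trace through this code step by step.

Initialize: val = 0
Entering loop: for pos in range(10):

After execution: val = 3
3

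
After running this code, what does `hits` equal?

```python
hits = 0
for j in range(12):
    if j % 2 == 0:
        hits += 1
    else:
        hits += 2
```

Let's trace through this code step by step.

Initialize: hits = 0
Entering loop: for j in range(12):

After execution: hits = 18
18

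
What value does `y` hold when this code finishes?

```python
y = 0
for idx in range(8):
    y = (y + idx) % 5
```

Let's trace through this code step by step.

Initialize: y = 0
Entering loop: for idx in range(8):

After execution: y = 3
3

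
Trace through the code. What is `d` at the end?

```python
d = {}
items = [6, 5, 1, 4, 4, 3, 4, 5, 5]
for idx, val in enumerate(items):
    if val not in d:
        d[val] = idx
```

Let's trace through this code step by step.

Initialize: d = {}
Initialize: items = [6, 5, 1, 4, 4, 3, 4, 5, 5]
Entering loop: for idx, val in enumerate(items):

After execution: d = {6: 0, 5: 1, 1: 2, 4: 3, 3: 5}
{6: 0, 5: 1, 1: 2, 4: 3, 3: 5}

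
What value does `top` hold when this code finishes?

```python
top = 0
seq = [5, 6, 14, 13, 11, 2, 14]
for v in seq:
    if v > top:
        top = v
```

Let's trace through this code step by step.

Initialize: top = 0
Initialize: seq = [5, 6, 14, 13, 11, 2, 14]
Entering loop: for v in seq:

After execution: top = 14
14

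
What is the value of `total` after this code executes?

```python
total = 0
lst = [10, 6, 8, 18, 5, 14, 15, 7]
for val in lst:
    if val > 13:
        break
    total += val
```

Let's trace through this code step by step.

Initialize: total = 0
Initialize: lst = [10, 6, 8, 18, 5, 14, 15, 7]
Entering loop: for val in lst:

After execution: total = 24
24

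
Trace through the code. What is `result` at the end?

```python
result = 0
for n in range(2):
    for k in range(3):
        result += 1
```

Let's trace through this code step by step.

Initialize: result = 0
Entering loop: for n in range(2):

After execution: result = 6
6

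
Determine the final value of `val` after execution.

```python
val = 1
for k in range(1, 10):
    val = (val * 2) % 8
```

Let's trace through this code step by step.

Initialize: val = 1
Entering loop: for k in range(1, 10):

After execution: val = 0
0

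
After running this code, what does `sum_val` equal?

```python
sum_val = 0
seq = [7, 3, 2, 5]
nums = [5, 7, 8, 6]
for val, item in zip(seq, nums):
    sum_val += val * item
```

Let's trace through this code step by step.

Initialize: sum_val = 0
Initialize: seq = [7, 3, 2, 5]
Initialize: nums = [5, 7, 8, 6]
Entering loop: for val, item in zip(seq, nums):

After execution: sum_val = 102
102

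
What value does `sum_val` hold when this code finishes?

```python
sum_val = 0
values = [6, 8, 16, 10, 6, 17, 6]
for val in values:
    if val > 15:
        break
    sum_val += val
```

Let's trace through this code step by step.

Initialize: sum_val = 0
Initialize: values = [6, 8, 16, 10, 6, 17, 6]
Entering loop: for val in values:

After execution: sum_val = 14
14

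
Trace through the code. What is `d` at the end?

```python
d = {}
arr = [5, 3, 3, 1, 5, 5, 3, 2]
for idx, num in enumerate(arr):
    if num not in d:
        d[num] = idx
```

Let's trace through this code step by step.

Initialize: d = {}
Initialize: arr = [5, 3, 3, 1, 5, 5, 3, 2]
Entering loop: for idx, num in enumerate(arr):

After execution: d = {5: 0, 3: 1, 1: 3, 2: 7}
{5: 0, 3: 1, 1: 3, 2: 7}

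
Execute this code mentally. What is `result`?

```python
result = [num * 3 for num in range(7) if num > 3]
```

Let's trace through this code step by step.

Initialize: result = [num * 3 for num in range(7) if num > 3]

After execution: result = [12, 15, 18]
[12, 15, 18]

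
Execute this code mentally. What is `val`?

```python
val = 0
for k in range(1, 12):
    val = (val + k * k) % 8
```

Let's trace through this code step by step.

Initialize: val = 0
Entering loop: for k in range(1, 12):

After execution: val = 2
2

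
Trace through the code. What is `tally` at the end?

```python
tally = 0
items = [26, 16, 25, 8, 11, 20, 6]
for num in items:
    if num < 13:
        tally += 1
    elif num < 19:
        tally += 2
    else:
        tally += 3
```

Let's trace through this code step by step.

Initialize: tally = 0
Initialize: items = [26, 16, 25, 8, 11, 20, 6]
Entering loop: for num in items:

After execution: tally = 14
14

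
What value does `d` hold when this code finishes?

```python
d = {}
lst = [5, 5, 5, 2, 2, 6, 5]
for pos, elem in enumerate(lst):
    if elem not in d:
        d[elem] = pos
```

Let's trace through this code step by step.

Initialize: d = {}
Initialize: lst = [5, 5, 5, 2, 2, 6, 5]
Entering loop: for pos, elem in enumerate(lst):

After execution: d = {5: 0, 2: 3, 6: 5}
{5: 0, 2: 3, 6: 5}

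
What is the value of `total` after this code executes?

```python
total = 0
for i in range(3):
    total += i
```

Let's trace through this code step by step.

Initialize: total = 0
Entering loop: for i in range(3):

After execution: total = 3
3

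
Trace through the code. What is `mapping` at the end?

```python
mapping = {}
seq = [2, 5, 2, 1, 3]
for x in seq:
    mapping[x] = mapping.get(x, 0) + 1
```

Let's trace through this code step by step.

Initialize: mapping = {}
Initialize: seq = [2, 5, 2, 1, 3]
Entering loop: for x in seq:

After execution: mapping = {2: 2, 5: 1, 1: 1, 3: 1}
{2: 2, 5: 1, 1: 1, 3: 1}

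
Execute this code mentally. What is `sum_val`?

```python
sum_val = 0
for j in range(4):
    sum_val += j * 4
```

Let's trace through this code step by step.

Initialize: sum_val = 0
Entering loop: for j in range(4):

After execution: sum_val = 24
24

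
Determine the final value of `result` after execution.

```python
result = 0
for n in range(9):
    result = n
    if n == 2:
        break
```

Let's trace through this code step by step.

Initialize: result = 0
Entering loop: for n in range(9):

After execution: result = 2
2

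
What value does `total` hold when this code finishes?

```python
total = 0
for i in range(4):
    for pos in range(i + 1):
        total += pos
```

Let's trace through this code step by step.

Initialize: total = 0
Entering loop: for i in range(4):

After execution: total = 10
10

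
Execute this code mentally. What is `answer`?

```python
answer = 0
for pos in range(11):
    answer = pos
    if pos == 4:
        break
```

Let's trace through this code step by step.

Initialize: answer = 0
Entering loop: for pos in range(11):

After execution: answer = 4
4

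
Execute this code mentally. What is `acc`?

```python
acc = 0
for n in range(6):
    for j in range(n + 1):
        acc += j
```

Let's trace through this code step by step.

Initialize: acc = 0
Entering loop: for n in range(6):

After execution: acc = 35
35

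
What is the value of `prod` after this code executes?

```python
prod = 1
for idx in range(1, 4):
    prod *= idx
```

Let's trace through this code step by step.

Initialize: prod = 1
Entering loop: for idx in range(1, 4):

After execution: prod = 6
6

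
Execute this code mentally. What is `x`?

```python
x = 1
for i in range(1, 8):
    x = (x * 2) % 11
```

Let's trace through this code step by step.

Initialize: x = 1
Entering loop: for i in range(1, 8):

After execution: x = 7
7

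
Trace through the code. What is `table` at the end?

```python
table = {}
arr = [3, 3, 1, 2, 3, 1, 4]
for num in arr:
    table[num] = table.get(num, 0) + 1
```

Let's trace through this code step by step.

Initialize: table = {}
Initialize: arr = [3, 3, 1, 2, 3, 1, 4]
Entering loop: for num in arr:

After execution: table = {3: 3, 1: 2, 2: 1, 4: 1}
{3: 3, 1: 2, 2: 1, 4: 1}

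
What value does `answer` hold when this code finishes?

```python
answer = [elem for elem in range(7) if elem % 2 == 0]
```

Let's trace through this code step by step.

Initialize: answer = [elem for elem in range(7) if elem % 2 == 0]

After execution: answer = [0, 2, 4, 6]
[0, 2, 4, 6]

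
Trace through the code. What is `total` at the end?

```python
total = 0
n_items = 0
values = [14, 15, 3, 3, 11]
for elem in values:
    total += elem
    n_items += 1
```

Let's trace through this code step by step.

Initialize: total = 0
Initialize: n_items = 0
Initialize: values = [14, 15, 3, 3, 11]
Entering loop: for elem in values:

After execution: total = 46
46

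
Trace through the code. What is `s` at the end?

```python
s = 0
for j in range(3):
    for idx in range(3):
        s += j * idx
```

Let's trace through this code step by step.

Initialize: s = 0
Entering loop: for j in range(3):

After execution: s = 9
9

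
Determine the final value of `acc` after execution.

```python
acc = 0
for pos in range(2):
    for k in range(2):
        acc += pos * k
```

Let's trace through this code step by step.

Initialize: acc = 0
Entering loop: for pos in range(2):

After execution: acc = 1
1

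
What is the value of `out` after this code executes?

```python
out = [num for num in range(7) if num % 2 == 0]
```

Let's trace through this code step by step.

Initialize: out = [num for num in range(7) if num % 2 == 0]

After execution: out = [0, 2, 4, 6]
[0, 2, 4, 6]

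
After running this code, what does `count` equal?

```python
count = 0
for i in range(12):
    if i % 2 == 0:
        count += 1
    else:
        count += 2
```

Let's trace through this code step by step.

Initialize: count = 0
Entering loop: for i in range(12):

After execution: count = 18
18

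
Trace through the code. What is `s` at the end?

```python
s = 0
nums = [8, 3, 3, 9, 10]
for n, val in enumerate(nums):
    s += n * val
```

Let's trace through this code step by step.

Initialize: s = 0
Initialize: nums = [8, 3, 3, 9, 10]
Entering loop: for n, val in enumerate(nums):

After execution: s = 76
76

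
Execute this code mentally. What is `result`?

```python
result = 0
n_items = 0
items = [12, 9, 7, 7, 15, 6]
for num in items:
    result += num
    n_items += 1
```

Let's trace through this code step by step.

Initialize: result = 0
Initialize: n_items = 0
Initialize: items = [12, 9, 7, 7, 15, 6]
Entering loop: for num in items:

After execution: result = 56
56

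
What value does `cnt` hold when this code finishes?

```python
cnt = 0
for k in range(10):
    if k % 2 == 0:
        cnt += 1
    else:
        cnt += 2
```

Let's trace through this code step by step.

Initialize: cnt = 0
Entering loop: for k in range(10):

After execution: cnt = 15
15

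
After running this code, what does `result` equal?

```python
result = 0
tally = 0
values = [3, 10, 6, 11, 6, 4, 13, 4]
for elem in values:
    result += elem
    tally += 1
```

Let's trace through this code step by step.

Initialize: result = 0
Initialize: tally = 0
Initialize: values = [3, 10, 6, 11, 6, 4, 13, 4]
Entering loop: for elem in values:

After execution: result = 57
57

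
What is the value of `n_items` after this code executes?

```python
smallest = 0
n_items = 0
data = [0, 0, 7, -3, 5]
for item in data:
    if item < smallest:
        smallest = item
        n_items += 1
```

Let's trace through this code step by step.

Initialize: smallest = 0
Initialize: n_items = 0
Initialize: data = [0, 0, 7, -3, 5]
Entering loop: for item in data:

After execution: n_items = 1
1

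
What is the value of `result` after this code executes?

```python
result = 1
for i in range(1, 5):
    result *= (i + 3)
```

Let's trace through this code step by step.

Initialize: result = 1
Entering loop: for i in range(1, 5):

After execution: result = 840
840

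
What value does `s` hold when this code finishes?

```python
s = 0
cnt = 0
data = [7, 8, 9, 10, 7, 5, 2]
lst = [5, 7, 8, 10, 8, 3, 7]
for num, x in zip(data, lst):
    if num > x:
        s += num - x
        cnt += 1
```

Let's trace through this code step by step.

Initialize: s = 0
Initialize: cnt = 0
Initialize: data = [7, 8, 9, 10, 7, 5, 2]
Initialize: lst = [5, 7, 8, 10, 8, 3, 7]
Entering loop: for num, x in zip(data, lst):

After execution: s = 6
6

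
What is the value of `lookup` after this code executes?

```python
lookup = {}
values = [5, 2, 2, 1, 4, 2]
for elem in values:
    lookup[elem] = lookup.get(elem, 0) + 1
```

Let's trace through this code step by step.

Initialize: lookup = {}
Initialize: values = [5, 2, 2, 1, 4, 2]
Entering loop: for elem in values:

After execution: lookup = {5: 1, 2: 3, 1: 1, 4: 1}
{5: 1, 2: 3, 1: 1, 4: 1}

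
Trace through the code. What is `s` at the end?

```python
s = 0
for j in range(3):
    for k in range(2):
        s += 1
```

Let's trace through this code step by step.

Initialize: s = 0
Entering loop: for j in range(3):

After execution: s = 6
6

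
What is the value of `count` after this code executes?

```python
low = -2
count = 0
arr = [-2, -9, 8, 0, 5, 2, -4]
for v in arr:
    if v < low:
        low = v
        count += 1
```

Let's trace through this code step by step.

Initialize: low = -2
Initialize: count = 0
Initialize: arr = [-2, -9, 8, 0, 5, 2, -4]
Entering loop: for v in arr:

After execution: count = 1
1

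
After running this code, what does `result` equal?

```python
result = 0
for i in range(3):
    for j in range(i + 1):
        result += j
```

Let's trace through this code step by step.

Initialize: result = 0
Entering loop: for i in range(3):

After execution: result = 4
4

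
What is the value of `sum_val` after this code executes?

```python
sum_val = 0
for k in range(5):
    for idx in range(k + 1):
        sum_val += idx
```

Let's trace through this code step by step.

Initialize: sum_val = 0
Entering loop: for k in range(5):

After execution: sum_val = 20
20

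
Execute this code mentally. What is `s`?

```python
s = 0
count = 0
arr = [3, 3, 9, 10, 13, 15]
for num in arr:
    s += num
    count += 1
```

Let's trace through this code step by step.

Initialize: s = 0
Initialize: count = 0
Initialize: arr = [3, 3, 9, 10, 13, 15]
Entering loop: for num in arr:

After execution: s = 53
53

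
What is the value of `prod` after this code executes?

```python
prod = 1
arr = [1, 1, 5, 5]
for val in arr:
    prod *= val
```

Let's trace through this code step by step.

Initialize: prod = 1
Initialize: arr = [1, 1, 5, 5]
Entering loop: for val in arr:

After execution: prod = 25
25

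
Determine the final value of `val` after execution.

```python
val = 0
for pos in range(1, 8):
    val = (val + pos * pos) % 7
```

Let's trace through this code step by step.

Initialize: val = 0
Entering loop: for pos in range(1, 8):

After execution: val = 0
0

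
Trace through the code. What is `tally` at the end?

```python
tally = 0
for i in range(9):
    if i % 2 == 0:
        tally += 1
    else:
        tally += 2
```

Let's trace through this code step by step.

Initialize: tally = 0
Entering loop: for i in range(9):

After execution: tally = 13
13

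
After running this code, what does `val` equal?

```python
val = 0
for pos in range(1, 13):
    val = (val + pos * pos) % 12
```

Let's trace through this code step by step.

Initialize: val = 0
Entering loop: for pos in range(1, 13):

After execution: val = 2
2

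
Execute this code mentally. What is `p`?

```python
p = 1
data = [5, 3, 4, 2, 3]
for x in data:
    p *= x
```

Let's trace through this code step by step.

Initialize: p = 1
Initialize: data = [5, 3, 4, 2, 3]
Entering loop: for x in data:

After execution: p = 360
360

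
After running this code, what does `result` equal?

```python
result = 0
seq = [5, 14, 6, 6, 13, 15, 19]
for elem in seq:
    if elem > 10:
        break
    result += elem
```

Let's trace through this code step by step.

Initialize: result = 0
Initialize: seq = [5, 14, 6, 6, 13, 15, 19]
Entering loop: for elem in seq:

After execution: result = 5
5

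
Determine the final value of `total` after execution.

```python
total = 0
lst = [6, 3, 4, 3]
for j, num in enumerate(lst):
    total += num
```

Let's trace through this code step by step.

Initialize: total = 0
Initialize: lst = [6, 3, 4, 3]
Entering loop: for j, num in enumerate(lst):

After execution: total = 16
16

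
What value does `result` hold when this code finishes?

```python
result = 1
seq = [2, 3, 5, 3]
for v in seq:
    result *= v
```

Let's trace through this code step by step.

Initialize: result = 1
Initialize: seq = [2, 3, 5, 3]
Entering loop: for v in seq:

After execution: result = 90
90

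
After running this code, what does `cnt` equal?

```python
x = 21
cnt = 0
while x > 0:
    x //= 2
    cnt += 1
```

Let's trace through this code step by step.

Initialize: x = 21
Initialize: cnt = 0
Entering loop: while x > 0:

After execution: cnt = 5
5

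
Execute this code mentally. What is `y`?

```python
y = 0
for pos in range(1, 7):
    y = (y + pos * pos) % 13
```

Let's trace through this code step by step.

Initialize: y = 0
Entering loop: for pos in range(1, 7):

After execution: y = 0
0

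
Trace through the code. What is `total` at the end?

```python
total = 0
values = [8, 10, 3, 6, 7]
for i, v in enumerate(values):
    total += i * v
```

Let's trace through this code step by step.

Initialize: total = 0
Initialize: values = [8, 10, 3, 6, 7]
Entering loop: for i, v in enumerate(values):

After execution: total = 62
62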